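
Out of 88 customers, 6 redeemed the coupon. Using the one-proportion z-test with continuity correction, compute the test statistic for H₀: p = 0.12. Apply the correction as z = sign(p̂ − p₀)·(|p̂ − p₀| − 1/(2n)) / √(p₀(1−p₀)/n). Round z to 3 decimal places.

With x = 6 successes in n = 88, p̂ = 0.06818. p̂ − p₀ = -0.051818.
1/(2n) = 0.005682.
Corrected numerator: |-0.051818| − 0.005682 = 0.046136.
Null standard error: √(0.12·0.88/88) = √0.001200000 = 0.034641.
z = −0.046136/0.034641 = -1.332.

z = -1.332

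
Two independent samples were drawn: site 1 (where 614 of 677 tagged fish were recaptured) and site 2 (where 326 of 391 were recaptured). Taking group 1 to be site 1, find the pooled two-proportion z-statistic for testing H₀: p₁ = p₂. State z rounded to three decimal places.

p̂₁ = 614/677 = 0.90694, p̂₂ = 326/391 = 0.83376.
Pooled p̂ = (614+326)/(677+391) = 940/1068 = 0.88015.
Pooled SE = √[0.1054861·0.00403465] ≈ 0.020630.
z = (p̂₁ − p̂₂)/SE = (0.90694 − 0.83376)/0.020630 = 0.07318/0.020630 = 3.547.

z = 3.547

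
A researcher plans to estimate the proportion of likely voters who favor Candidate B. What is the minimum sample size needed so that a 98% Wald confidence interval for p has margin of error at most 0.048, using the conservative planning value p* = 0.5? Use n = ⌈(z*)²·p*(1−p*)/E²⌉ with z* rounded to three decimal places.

For 98% confidence, z* = 2.326.
p*(1−p*) = 0.50·0.50 = 0.2500.
Required n before rounding: 5.410276 × 0.2500 / 0.048² = 587.053.
Rounding up, n = 588.

n = 588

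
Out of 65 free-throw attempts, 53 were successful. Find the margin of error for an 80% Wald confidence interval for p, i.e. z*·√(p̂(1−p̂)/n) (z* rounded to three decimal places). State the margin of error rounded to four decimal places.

ME = 0.0617

The sample proportion is 53/65 = 0.81538.
SE = √(p̂(1−p̂)/n) = √(0.150533/65) = 0.048124.
z* = 1.282 at the 80% level.
So ME = 0.0617.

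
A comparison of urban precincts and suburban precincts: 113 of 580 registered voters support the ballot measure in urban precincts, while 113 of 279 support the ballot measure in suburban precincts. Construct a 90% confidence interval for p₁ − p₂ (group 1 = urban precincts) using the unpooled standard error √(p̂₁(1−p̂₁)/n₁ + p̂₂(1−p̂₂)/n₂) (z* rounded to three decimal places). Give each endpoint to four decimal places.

(-0.2656, -0.1548)

p̂₁ = 113/580 = 0.19483, p̂₂ = 113/279 = 0.40502; p̂₁ − p̂₂ = -0.21019.
Unpooled SE = √(p̂₁(1−p̂₁)/n₁ + p̂₂(1−p̂₂)/n₂) = √(0.000270465 + 0.000863722) = 0.033678.
z* = 1.645 at the 90% level. Margin of error = 0.05540.
So the interval runs from -0.2656 to -0.1548.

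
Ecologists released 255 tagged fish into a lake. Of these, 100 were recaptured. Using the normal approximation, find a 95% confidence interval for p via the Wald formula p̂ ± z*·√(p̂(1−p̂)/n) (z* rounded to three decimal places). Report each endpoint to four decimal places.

(0.3322, 0.4521)

p̂ = 100/255 = 0.39216.
SE = √(p̂(1−p̂)/n) = √(0.238370/255) = 0.030574.
For 95% confidence, z* = 1.960.
Margin = 1.960·0.030574 = 0.05993.
Interval: 0.39216 ± 0.05993 → (0.3322, 0.4521).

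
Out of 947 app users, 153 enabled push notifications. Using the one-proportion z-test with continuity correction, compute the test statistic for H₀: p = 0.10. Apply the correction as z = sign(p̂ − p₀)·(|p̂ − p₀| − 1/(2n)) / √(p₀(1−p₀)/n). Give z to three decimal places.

z = 6.261

Sample proportion p̂ = 153/947 = 0.16156. p̂ − p₀ = 0.061563.
Continuity correction 1/(2n) = 1/1894 = 0.000528.
Corrected numerator: |0.061563| − 0.000528 = 0.061035.
SE₀ = √(0.10·0.90/947) = 0.009749.
z = +0.061035/0.009749 = 6.261.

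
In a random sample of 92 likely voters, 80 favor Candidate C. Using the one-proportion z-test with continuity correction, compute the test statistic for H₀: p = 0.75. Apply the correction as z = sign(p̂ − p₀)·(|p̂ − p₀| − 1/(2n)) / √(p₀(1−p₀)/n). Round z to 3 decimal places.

Sample proportion p̂ = 80/92 = 0.86957. p̂ − p₀ = 0.119565.
1/(2n) = 0.005435.
Corrected numerator: |0.119565| − 0.005435 = 0.114130.
SE₀ = √(0.75·0.25/92) = 0.045145.
z = (+)0.114130/0.045145 = 2.528.

z = 2.528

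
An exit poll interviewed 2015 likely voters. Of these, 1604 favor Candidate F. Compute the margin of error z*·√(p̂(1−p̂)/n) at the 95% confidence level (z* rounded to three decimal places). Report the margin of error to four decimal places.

ME = 0.0176

Sample proportion p̂ = 1604/2015 = 0.79603.
SE = √(p̂(1−p̂)/n) = √(0.162366/2015) = 0.008977.
z* = 1.960 at the 95% level.
So ME = 0.0176.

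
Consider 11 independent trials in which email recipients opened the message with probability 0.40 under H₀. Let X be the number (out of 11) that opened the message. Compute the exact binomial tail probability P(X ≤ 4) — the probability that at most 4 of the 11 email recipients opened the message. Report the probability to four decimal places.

X is binomial with n = 11 and p = 0.40.
P(X ≤ 4) = Σ_{j=0}^{4} C(11,j)·0.40^j·0.60^{11−j}.
= 0.003628 + 0.026605 + 0.088684 + 0.177367 + 0.236490 = 0.5328.

P = 0.5328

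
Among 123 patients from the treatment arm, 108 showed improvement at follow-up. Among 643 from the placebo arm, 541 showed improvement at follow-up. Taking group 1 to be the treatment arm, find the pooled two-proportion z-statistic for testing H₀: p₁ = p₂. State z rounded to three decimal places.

z = 1.036

Sample proportions: p̂₁ = 108/123 = 0.87805 and p̂₂ = 541/643 = 0.84137.
Pooled p̂ = (108+541)/(123+643) = 649/766 = 0.84726.
SE = √[p̂(1−p̂)(1/n₁+1/n₂)] = √[0.84726·0.15274·(1/123+1/643)] ≈ 0.035403.
z = (p̂₁ − p̂₂)/SE = (0.87805 − 0.84137)/0.035403 = 0.03668/0.035403 = 1.036.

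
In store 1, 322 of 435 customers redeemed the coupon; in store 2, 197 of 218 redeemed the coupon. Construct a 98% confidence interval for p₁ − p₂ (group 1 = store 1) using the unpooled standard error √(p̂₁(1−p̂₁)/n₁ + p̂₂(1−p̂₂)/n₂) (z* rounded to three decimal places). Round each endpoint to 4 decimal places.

p̂₁ = 322/435 = 0.74023, p̂₂ = 197/218 = 0.90367; p̂₁ − p̂₂ = -0.16344.
SE = √(0.000442045 + 0.000399315) = √0.000841360 = 0.029006.
For 98% confidence, z* = 2.326. Margin = 2.326·0.029006 = 0.06747.
Interval: -0.16344 ± 0.06747 → (-0.2309, -0.0960).

(-0.2309, -0.0960)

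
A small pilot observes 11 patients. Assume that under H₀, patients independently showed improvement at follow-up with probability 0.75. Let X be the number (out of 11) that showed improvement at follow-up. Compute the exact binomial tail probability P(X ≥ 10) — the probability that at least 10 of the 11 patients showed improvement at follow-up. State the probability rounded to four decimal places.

X is binomial with n = 11 and p = 0.75.
P(X ≥ 10) = C(11,10)·0.75^10·0.25^1 + C(11,11)·0.75^11·0.25^0.
= 0.154862 + 0.042235 = 0.1971.

P = 0.1971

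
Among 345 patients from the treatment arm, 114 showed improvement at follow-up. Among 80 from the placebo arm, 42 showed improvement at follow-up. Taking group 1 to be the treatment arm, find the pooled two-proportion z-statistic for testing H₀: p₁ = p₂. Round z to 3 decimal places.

p̂₁ = 114/345 = 0.33043, p̂₂ = 42/80 = 0.52500.
Pooled p̂ = (114+42)/(345+80) = 156/425 = 0.36706.
Pooled SE = √[0.2323266·0.01539855] ≈ 0.059812.
z = (p̂₁ − p̂₂)/SE = (0.33043 − 0.52500)/0.059812 = -0.19457/0.059812 = -3.253.

z = -3.253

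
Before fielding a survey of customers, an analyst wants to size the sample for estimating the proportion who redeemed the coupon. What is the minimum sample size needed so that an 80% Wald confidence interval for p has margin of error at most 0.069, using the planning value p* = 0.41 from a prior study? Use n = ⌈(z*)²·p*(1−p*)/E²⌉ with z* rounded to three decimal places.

n = 84

z* = 1.282 at the 80% level.
p*(1−p*) = 0.41·0.59 = 0.2419.
Required n before rounding: 1.643524 × 0.2419 / 0.069² = 83.505.
⌈83.505⌉ = 84.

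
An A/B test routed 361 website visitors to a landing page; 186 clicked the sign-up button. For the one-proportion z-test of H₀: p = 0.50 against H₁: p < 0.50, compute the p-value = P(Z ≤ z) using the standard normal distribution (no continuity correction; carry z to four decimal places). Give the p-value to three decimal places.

Sample proportion p̂ = 186/361 = 0.51524.
Null standard error: √(0.50·0.50/361) = √0.000692521 = 0.026316.
z = (p̂ − p₀)/SE = (186/361 − 0.50)/0.026316 ≈ 0.5789.
p-value = P(Z ≤ z) with z = 0.5789 → 0.719.

p-value = 0.719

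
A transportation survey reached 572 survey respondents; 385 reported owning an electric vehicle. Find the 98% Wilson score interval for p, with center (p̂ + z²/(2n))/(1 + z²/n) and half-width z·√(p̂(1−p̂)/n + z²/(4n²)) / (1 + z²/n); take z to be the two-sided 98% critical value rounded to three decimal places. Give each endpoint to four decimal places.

Here p̂ = 385/572 = 0.67308 and z = 2.326 (z² = 5.410276).
Denominator 1 + z²/n = 1 + 5.410276/572 = 1.009459.
Center = (0.67308 + 0.004729)/1.009459 = 0.67146.
Radicand: p̂(1−p̂)/n + z²/(4n²) = 0.000384693 + 0.000004134 = 0.000388827.
Half-width = 2.326·√0.000388827/1.009459 = 0.04544.
CI: 0.67146 ± 0.04544 = (0.6260, 0.7169).

(0.6260, 0.7169)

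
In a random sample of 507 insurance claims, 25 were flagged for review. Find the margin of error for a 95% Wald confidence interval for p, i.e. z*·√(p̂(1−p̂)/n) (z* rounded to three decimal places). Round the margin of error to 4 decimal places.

p̂ = 25/507 = 0.04931.
SE = √(p̂(1−p̂)/n) = √(0.046878/507) = 0.009616.
The 95% critical value is z* = 1.960.
Margin of error = z*·SE = 1.960 × 0.009616 = 0.0188.

ME = 0.0188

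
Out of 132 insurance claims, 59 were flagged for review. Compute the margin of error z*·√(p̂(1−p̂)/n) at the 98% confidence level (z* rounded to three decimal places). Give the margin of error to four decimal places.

ME = 0.1007

p̂ = 59/132 = 0.44697.
Standard error of p̂: √(0.247188/132) = √0.001872635 = 0.043274.
The 98% critical value is z* = 2.326.
Margin of error = z*·SE = 2.326 × 0.043274 = 0.1007.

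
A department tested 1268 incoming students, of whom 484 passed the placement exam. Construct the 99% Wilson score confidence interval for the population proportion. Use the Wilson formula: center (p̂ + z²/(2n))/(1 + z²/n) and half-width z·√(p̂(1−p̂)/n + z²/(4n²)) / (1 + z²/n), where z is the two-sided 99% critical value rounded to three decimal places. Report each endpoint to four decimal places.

Here p̂ = 484/1268 = 0.38170 and z = 2.576 (z² = 6.635776).
1 + z²/n = 1.005233.
Center = (0.38170 + 0.002617)/1.005233 = 0.38232.
Radicand: p̂(1−p̂)/n + z²/(4n²) = 0.000186125 + 0.000001032 = 0.000187157.
Half-width = z·√(radicand)/denom = 2.576·0.013681/1.005233 = 0.03506.
So the interval runs from 0.3473 to 0.4174.

(0.3473, 0.4174)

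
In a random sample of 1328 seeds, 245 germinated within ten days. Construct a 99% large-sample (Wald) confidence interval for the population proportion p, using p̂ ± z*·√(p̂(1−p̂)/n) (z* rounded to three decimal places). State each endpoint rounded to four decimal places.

(0.1571, 0.2119)

p̂ = 245/1328 = 0.18449.
Standard error of p̂: √(0.150452/1328) = √0.000113292 = 0.010644.
z* = 2.576 at the 99% level.
Margin = 2.576·0.010644 = 0.02742.
So the interval runs from 0.1571 to 0.2119.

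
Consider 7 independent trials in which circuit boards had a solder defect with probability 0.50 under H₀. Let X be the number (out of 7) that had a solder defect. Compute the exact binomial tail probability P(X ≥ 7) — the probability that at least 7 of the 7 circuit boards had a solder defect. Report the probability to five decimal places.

X ~ Binomial(n=7, p=0.50).
P(X ≥ 7) = C(7,7)·0.50^7·0.50^0.
= 0.007812 = 0.00781.

P = 0.00781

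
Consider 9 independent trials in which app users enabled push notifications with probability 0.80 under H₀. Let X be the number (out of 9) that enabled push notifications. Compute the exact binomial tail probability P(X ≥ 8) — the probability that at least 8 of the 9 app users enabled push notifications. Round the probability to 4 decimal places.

P = 0.4362

X ~ Binomial(n=9, p=0.80).
P(X ≥ 8) = C(9,8)·0.80^8·0.20^1 + C(9,9)·0.80^9·0.20^0.
= 0.301990 + 0.134218 = 0.4362.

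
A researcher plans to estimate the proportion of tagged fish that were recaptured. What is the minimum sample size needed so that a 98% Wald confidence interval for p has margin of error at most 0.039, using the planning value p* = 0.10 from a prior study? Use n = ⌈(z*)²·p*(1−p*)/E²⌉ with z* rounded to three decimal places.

n = 321

For 98% confidence, z* = 2.326.
p*(1−p*) = 0.10·0.90 = 0.0900.
(z*)²·p*(1−p*)/E² = 5.410276·0.0900/0.001521 = 320.135.
Rounding up, n = 321.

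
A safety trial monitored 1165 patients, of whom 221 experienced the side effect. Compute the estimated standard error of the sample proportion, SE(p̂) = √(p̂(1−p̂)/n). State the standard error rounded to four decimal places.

SE = 0.0115

Sample proportion p̂ = 221/1165 = 0.18970.
p̂(1−p̂) = 0.18970·0.81030 = 0.153714.
SE = √(0.153714/1165) = 0.0115.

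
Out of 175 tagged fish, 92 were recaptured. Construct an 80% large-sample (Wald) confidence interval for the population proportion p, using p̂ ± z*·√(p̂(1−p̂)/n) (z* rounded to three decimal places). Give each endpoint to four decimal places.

Sample proportion p̂ = 92/175 = 0.52571.
SE = √(p̂(1−p̂)/n) = √(0.249339/175) = 0.037746.
z* = 1.282 at the 80% level.
Margin = 1.282·0.037746 = 0.04839.
Interval: 0.52571 ± 0.04839 → (0.4773, 0.5741).

(0.4773, 0.5741)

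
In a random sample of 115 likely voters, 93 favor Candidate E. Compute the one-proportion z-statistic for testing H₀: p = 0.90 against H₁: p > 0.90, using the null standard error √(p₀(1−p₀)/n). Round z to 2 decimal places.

z = -3.26

With x = 93 successes in n = 115, p̂ = 0.80870.
Under H₀, SE = √(p₀(1−p₀)/n) = √(0.90·0.10/115) = √0.000782609 = 0.027975.
z = (p̂ − p₀)/SE = (0.80870 − 0.90)/0.027975 = -3.26.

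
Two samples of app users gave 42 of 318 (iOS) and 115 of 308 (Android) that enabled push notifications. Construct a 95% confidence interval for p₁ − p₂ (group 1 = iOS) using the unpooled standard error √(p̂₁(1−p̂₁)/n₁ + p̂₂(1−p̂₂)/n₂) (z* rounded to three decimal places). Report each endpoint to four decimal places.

p̂₁ = 0.13208, p̂₂ = 0.37338, so the observed difference is -0.24130.
Unpooled SE = √(p̂₁(1−p̂₁)/n₁ + p̂₂(1−p̂₂)/n₂) = √(0.000360477 + 0.000759632) = 0.033468.
The 95% critical value is z* = 1.960. Margin = 1.960·0.033468 = 0.06560.
So the interval runs from -0.3069 to -0.1757.

(-0.3069, -0.1757)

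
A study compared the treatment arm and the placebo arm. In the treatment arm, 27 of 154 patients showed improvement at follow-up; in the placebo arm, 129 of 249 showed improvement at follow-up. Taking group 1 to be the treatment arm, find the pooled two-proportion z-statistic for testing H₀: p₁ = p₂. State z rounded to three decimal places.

z = -6.864

Sample proportions: p̂₁ = 27/154 = 0.17532 and p̂₂ = 129/249 = 0.51807.
Pooled p̂ = (27+129)/(154+249) = 156/403 = 0.38710.
Pooled SE = √[0.2372529·0.01050957] ≈ 0.049934.
z = (p̂₁ − p̂₂)/SE = (0.17532 − 0.51807)/0.049934 = -0.34275/0.049934 = -6.864.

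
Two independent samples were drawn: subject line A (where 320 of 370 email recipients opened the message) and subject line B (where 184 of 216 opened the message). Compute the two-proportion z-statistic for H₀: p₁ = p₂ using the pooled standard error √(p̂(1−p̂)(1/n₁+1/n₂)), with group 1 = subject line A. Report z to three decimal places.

Sample proportions: p̂₁ = 320/370 = 0.86486 and p̂₂ = 184/216 = 0.85185.
Pooled p̂ = (320+184)/(370+216) = 504/586 = 0.86007.
SE = √[p̂(1−p̂)(1/n₁+1/n₂)] = √[0.86007·0.13993·(1/370+1/216)] ≈ 0.029706.
z = (p̂₁ − p̂₂)/SE = (0.86486 − 0.85185)/0.029706 = 0.01301/0.029706 = 0.438.

z = 0.438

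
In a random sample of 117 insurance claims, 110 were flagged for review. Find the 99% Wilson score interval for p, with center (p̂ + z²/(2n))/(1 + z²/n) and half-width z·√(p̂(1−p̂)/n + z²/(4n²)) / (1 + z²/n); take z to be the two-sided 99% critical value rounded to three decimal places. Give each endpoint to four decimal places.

(0.8567, 0.9764)

p̂ = 110/117 = 0.94017; z = 2.576, so z² = 6.635776.
1 + z²/n = 1.056716.
Adjusted center: (0.94017 + z²/(2n))/1.056716 = 0.91655.
Radicand: p̂(1−p̂)/n + z²/(4n²) = 0.000480765 + 0.000121188 = 0.000601953.
Half-width = z·√(radicand)/denom = 2.576·0.024535/1.056716 = 0.05981.
So the interval runs from 0.8567 to 0.9764.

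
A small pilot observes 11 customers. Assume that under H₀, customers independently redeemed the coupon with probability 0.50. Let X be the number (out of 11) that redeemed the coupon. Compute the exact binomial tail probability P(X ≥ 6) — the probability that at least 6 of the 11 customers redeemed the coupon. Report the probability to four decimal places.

X is binomial with n = 11 and p = 0.50.
P(X ≥ 6) = Σ_{j=6}^{11} C(11,j)·0.50^j·0.50^{11−j}.
= 0.225586 + 0.161133 + 0.080566 + 0.026855 + 0.005371 + 0.000488 = 0.5000.

P = 0.5000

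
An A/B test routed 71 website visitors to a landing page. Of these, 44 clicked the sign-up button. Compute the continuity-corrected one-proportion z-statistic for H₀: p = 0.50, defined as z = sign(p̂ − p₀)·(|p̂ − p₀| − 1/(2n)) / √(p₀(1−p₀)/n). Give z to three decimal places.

p̂ = 44/71 = 0.61972. p̂ − p₀ = 0.119718.
1/(2n) = 0.007042.
Corrected numerator: |0.119718| − 0.007042 = 0.112676.
SE₀ = √(0.50·0.50/71) = 0.059339.
z = +0.112676/0.059339 = 1.899.

z = 1.899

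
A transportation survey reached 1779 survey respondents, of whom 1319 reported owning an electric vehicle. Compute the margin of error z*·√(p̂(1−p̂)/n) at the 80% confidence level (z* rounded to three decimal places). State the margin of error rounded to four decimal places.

The sample proportion is 1319/1779 = 0.74143.
Standard error of p̂: √(0.191713/1779) = √0.000107764 = 0.010381.
For 80% confidence, z* = 1.282.
So ME = 0.0133.

ME = 0.0133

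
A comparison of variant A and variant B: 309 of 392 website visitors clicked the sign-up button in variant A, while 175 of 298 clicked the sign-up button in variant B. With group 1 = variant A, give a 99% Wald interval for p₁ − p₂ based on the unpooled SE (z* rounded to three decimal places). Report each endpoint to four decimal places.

(0.1103, 0.2917)

p̂₁ = 309/392 = 0.78827, p̂₂ = 175/298 = 0.58725; p̂₁ − p̂₂ = 0.20102.
Unpooled SE = √(p̂₁(1−p̂₁)/n₁ + p̂₂(1−p̂₂)/n₂) = √(0.000425773 + 0.000813382) = 0.035202.
z* = 2.576 at the 99% level. Margin = 2.576·0.035202 = 0.09068.
CI: 0.20102 ± 0.09068 = (0.1103, 0.2917).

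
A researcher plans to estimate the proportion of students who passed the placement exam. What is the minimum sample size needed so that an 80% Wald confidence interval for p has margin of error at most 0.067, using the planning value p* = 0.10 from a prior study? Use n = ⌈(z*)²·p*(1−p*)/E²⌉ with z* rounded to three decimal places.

n = 33

z* = 1.282 at the 80% level.
p*(1−p*) = 0.10·0.90 = 0.0900.
Required n before rounding: 1.643524 × 0.0900 / 0.067² = 32.951.
⌈32.951⌉ = 33.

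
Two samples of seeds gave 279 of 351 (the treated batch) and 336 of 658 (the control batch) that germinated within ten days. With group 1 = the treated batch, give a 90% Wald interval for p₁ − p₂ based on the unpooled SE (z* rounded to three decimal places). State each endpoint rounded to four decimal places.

(0.2364, 0.3320)

p̂₁ = 0.79487, p̂₂ = 0.51064, so the observed difference is 0.28423.
Unpooled SE = √(p̂₁(1−p̂₁)/n₁ + p̂₂(1−p̂₂)/n₂) = √(0.000464532 + 0.000379767) = 0.029057.
z* = 1.645 at the 90% level. Margin = 1.645·0.029057 = 0.04780.
CI: 0.28423 ± 0.04780 = (0.2364, 0.3320).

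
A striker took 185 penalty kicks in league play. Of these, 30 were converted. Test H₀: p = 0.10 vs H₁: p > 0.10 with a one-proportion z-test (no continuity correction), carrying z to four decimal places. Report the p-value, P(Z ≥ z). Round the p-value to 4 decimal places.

p-value = 0.0024

The sample proportion is 30/185 = 0.16216.
Under H₀, SE = √(p₀(1−p₀)/n) = √(0.10·0.90/185) = √0.000486486 = 0.022056.
Test statistic (full precision, shown to 4 dp): z = (30/185 − 0.10)/SE₀ ≈ 2.8183.
From the standard normal, P(Z ≥ z) = 0.0024.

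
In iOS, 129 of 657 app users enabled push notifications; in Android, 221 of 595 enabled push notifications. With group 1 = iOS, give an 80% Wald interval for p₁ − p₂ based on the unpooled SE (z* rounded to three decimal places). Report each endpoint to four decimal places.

(-0.2073, -0.1428)

p̂₁ = 129/657 = 0.19635, p̂₂ = 221/595 = 0.37143; p̂₁ − p̂₂ = -0.17508.
SE = √(0.000240175 + 0.000392386) = √0.000632561 = 0.025151.
The 80% critical value is z* = 1.282. Margin = 1.282·0.025151 = 0.03224.
So the interval runs from -0.2073 to -0.1428.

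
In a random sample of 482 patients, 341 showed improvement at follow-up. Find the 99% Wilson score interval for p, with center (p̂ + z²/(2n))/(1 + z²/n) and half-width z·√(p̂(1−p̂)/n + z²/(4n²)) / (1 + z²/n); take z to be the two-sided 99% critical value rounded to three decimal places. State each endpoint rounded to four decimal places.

Here p̂ = 341/482 = 0.70747 and z = 2.576 (z² = 6.635776).
1 + z²/n = 1.013767.
Center = (0.70747 + 0.006884)/1.013767 = 0.70465.
Radicand: p̂(1−p̂)/n + z²/(4n²) = 0.000429371 + 0.000007141 = 0.000436512.
Half-width = 2.576·√0.000436512/1.013767 = 0.05309.
CI: 0.70465 ± 0.05309 = (0.6516, 0.7577).

(0.6516, 0.7577)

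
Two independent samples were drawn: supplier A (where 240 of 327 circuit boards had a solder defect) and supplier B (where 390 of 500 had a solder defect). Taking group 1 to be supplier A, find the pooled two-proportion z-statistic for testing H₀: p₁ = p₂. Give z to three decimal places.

p̂₁ = 240/327 = 0.73394, p̂₂ = 390/500 = 0.78000.
Pooling: p̂ = 630/827 = 0.76179.
SE = √[p̂(1−p̂)(1/n₁+1/n₂)] = √[0.76179·0.23821·(1/327+1/500)] ≈ 0.030296.
z = -0.04606/0.030296 = -1.520.

z = -1.520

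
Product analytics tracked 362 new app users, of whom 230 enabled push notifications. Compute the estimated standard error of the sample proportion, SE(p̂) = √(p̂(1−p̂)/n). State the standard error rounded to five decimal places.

SE = 0.02530

p̂ = 230/362 = 0.63536.
p̂(1−p̂) = 0.63536·0.36464 = 0.231678.
Dividing by n and taking the root: √0.000639994 = 0.02530.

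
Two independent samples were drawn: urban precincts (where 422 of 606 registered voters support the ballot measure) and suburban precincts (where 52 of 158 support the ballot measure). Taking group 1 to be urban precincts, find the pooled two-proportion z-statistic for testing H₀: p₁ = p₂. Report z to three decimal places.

z = 8.472

p̂₁ = 422/606 = 0.69637, p̂₂ = 52/158 = 0.32911.
Pooling: p̂ = 474/764 = 0.62042.
Pooled SE = √[0.2354993·0.00797928] ≈ 0.043349.
z = 0.36726/0.043349 = 8.472.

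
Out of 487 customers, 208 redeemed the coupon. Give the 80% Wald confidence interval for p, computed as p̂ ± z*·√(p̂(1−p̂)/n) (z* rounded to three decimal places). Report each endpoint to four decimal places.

p̂ = 208/487 = 0.42710.
Standard error of p̂: √(0.244686/487) = √0.000502436 = 0.022415.
The 80% critical value is z* = 1.282.
Margin = 1.282·0.022415 = 0.02874.
So the interval runs from 0.3984 to 0.4558.

(0.3984, 0.4558)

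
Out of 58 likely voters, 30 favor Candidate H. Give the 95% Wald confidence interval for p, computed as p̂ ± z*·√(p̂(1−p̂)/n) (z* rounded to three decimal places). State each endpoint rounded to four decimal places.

(0.3886, 0.6458)

Sample proportion p̂ = 30/58 = 0.51724.
SE(p̂) = √(0.51724·0.48276/58) = 0.065614.
z* = 1.960 at the 95% level.
Margin = 1.960·0.065614 = 0.12860.
So the interval runs from 0.3886 to 0.6458.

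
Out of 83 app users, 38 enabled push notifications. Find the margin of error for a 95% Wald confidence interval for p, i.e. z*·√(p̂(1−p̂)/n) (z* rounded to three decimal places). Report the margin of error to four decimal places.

ME = 0.1072

With x = 38 successes in n = 83, p̂ = 0.45783.
SE = √(p̂(1−p̂)/n) = √(0.248222/83) = 0.054687.
For 95% confidence, z* = 1.960.
ME = 1.960·0.054687 = 0.1072.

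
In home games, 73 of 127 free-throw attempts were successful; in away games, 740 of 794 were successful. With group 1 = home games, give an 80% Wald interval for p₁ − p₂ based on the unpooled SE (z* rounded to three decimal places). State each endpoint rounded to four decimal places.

p̂₁ = 73/127 = 0.57480, p̂₂ = 740/794 = 0.93199; p̂₁ − p̂₂ = -0.35719.
Unpooled SE = √(p̂₁(1−p̂₁)/n₁ + p̂₂(1−p̂₂)/n₂) = √(0.001924445 + 0.000079830) = 0.044769.
The 80% critical value is z* = 1.282. Margin = 1.282·0.044769 = 0.05739.
So the interval runs from -0.4146 to -0.2998.

(-0.4146, -0.2998)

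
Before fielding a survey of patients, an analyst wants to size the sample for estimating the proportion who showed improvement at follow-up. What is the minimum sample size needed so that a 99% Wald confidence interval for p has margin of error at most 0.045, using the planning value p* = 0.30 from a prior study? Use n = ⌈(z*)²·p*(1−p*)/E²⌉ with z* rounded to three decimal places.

n = 689

The 99% critical value is z* = 2.576.
p*(1−p*) = 0.30·0.70 = 0.2100.
Required n before rounding: 6.635776 × 0.2100 / 0.045² = 688.155.
Rounding up, n = 689.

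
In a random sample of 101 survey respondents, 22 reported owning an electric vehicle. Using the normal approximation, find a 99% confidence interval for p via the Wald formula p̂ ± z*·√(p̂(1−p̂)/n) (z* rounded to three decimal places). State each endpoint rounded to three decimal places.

The sample proportion is 22/101 = 0.21782.
Standard error of p̂: √(0.170375/101) = √0.001686886 = 0.041072.
z* = 2.576 at the 99% level.
Margin = 2.576·0.041072 = 0.10580.
CI: 0.21782 ± 0.10580 = (0.112, 0.324).

(0.112, 0.324)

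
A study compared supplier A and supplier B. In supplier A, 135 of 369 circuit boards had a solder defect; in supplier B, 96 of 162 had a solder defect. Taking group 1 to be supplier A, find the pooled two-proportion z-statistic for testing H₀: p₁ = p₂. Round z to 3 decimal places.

z = -4.853

Sample proportions: p̂₁ = 135/369 = 0.36585 and p̂₂ = 96/162 = 0.59259.
Pooled p̂ = (135+96)/(369+162) = 231/531 = 0.43503.
SE = √[p̂(1−p̂)(1/n₁+1/n₂)] = √[0.43503·0.56497·(1/369+1/162)] ≈ 0.046725.
z = (p̂₁ − p̂₂)/SE = (0.36585 − 0.59259)/0.046725 = -0.22674/0.046725 = -4.853.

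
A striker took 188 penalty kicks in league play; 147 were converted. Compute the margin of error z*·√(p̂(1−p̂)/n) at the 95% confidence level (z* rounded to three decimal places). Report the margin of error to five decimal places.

ME = 0.05903

Sample proportion p̂ = 147/188 = 0.78191.
SE(p̂) = √(0.78191·0.21809/188) = 0.030117.
For 95% confidence, z* = 1.960.
Margin of error = z*·SE = 1.960 × 0.030117 = 0.05903.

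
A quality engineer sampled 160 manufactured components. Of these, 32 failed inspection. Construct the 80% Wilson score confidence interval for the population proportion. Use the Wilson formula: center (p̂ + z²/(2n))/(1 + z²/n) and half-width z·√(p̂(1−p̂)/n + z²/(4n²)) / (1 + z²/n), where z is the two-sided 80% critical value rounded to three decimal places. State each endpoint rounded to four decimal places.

p̂ = 32/160 = 0.20000; z = 1.282, so z² = 1.643524.
1 + z²/n = 1.010272.
Center = (0.20000 + 0.005136)/1.010272 = 0.20305.
Radicand: p̂(1−p̂)/n + z²/(4n²) = 0.001000000 + 0.000016050 = 0.001016050.
Half-width = z·√(radicand)/denom = 1.282·0.031876/1.010272 = 0.04045.
So the interval runs from 0.1626 to 0.2435.

(0.1626, 0.2435)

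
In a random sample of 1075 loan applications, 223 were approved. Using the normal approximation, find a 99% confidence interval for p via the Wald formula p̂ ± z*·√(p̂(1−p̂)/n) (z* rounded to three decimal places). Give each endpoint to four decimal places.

With x = 223 successes in n = 1075, p̂ = 0.20744.
Standard error of p̂: √(0.164410/1075) = √0.000152939 = 0.012367.
The 99% critical value is z* = 2.576.
Margin of error: 2.576 × 0.012367 = 0.03186.
CI: 0.20744 ± 0.03186 = (0.1756, 0.2393).

(0.1756, 0.2393)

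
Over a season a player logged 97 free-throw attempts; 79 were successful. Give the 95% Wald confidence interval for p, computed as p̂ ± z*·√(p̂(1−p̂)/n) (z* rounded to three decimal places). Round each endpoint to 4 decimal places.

(0.7371, 0.8918)

p̂ = 79/97 = 0.81443.
SE = √(p̂(1−p̂)/n) = √(0.151132/97) = 0.039472.
z* = 1.960 at the 95% level.
Margin of error: 1.960 × 0.039472 = 0.07737.
So the interval runs from 0.7371 to 0.8918.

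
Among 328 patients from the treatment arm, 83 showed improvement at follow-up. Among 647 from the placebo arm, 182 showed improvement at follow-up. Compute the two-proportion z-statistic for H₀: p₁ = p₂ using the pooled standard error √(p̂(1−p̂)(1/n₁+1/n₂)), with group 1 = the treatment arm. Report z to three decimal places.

z = -0.937

p̂₁ = 83/328 = 0.25305, p̂₂ = 182/647 = 0.28130.
Pooling: p̂ = 265/975 = 0.27179.
Pooled SE = √[0.1979224·0.00459438] ≈ 0.030155.
z = -0.02825/0.030155 = -0.937.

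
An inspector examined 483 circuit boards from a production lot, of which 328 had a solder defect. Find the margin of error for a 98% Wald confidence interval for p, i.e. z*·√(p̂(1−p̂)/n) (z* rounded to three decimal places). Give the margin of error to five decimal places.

Sample proportion p̂ = 328/483 = 0.67909.
Standard error of p̂: √(0.217927/483) = √0.000451195 = 0.021241.
The 98% critical value is z* = 2.326.
Margin of error = z*·SE = 2.326 × 0.021241 = 0.04941.

ME = 0.04941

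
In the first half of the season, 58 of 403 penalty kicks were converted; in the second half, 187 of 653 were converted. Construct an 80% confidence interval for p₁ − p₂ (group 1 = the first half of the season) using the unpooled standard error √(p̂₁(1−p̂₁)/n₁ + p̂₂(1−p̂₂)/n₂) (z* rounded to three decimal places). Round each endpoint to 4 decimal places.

(-0.1743, -0.1106)

p̂₁ = 58/403 = 0.14392, p̂₂ = 187/653 = 0.28637; p̂₁ − p̂₂ = -0.14245.
Unpooled SE = √(p̂₁(1−p̂₁)/n₁ + p̂₂(1−p̂₂)/n₂) = √(0.000305726 + 0.000312959) = 0.024873.
The 80% critical value is z* = 1.282. Margin of error = 0.03189.
Interval: -0.14245 ± 0.03189 → (-0.1743, -0.1106).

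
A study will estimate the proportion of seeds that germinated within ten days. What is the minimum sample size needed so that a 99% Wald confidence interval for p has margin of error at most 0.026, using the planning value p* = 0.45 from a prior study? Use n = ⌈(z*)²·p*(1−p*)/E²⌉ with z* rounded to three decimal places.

n = 2430

The 99% critical value is z* = 2.576.
p*(1−p*) = 0.2475.
(z*)²·p*(1−p*)/E² = 6.635776·0.2475/0.000676 = 2429.519.
⌈2429.519⌉ = 2430.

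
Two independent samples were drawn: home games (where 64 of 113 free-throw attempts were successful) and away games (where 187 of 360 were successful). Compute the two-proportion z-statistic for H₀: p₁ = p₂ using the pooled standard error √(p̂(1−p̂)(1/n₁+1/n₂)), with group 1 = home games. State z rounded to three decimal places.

z = 0.872

p̂₁ = 64/113 = 0.56637, p̂₂ = 187/360 = 0.51944.
Pooled p̂ = (64+187)/(113+360) = 251/473 = 0.53066.
SE = √[p̂(1−p̂)(1/n₁+1/n₂)] = √[0.53066·0.46934·(1/113+1/360)] ≈ 0.053814.
z = 0.04693/0.053814 = 0.872.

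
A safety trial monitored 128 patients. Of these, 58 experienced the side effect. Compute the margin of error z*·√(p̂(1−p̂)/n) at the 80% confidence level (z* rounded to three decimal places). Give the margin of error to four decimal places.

ME = 0.0564

p̂ = 58/128 = 0.45312.
SE = √(p̂(1−p̂)/n) = √(0.247803/128) = 0.044000.
z* = 1.282 at the 80% level.
So ME = 0.0564.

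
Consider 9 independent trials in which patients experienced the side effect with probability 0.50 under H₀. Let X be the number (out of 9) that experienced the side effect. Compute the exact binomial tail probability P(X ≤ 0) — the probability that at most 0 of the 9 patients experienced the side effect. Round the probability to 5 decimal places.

X is binomial with n = 9 and p = 0.50.
P(X ≤ 0) = C(9,0)·0.50^0·0.50^9.
= 0.001953 = 0.00195.

P = 0.00195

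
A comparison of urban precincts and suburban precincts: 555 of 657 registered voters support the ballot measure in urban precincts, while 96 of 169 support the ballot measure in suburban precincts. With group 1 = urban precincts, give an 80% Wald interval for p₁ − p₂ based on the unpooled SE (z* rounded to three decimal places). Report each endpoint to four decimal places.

p̂₁ = 555/657 = 0.84475, p̂₂ = 96/169 = 0.56805; p̂₁ − p̂₂ = 0.27670.
Unpooled SE = √(p̂₁(1−p̂₁)/n₁ + p̂₂(1−p̂₂)/n₂) = √(0.000199617 + 0.001451891) = 0.040639.
The 80% critical value is z* = 1.282. Margin = 1.282·0.040639 = 0.05210.
Interval: 0.27670 ± 0.05210 → (0.2246, 0.3288).

(0.2246, 0.3288)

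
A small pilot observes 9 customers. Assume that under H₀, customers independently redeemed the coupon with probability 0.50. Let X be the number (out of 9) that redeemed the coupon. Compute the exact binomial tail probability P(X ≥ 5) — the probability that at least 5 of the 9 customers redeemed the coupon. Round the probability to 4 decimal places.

X is binomial with n = 9 and p = 0.50.
P(X ≥ 5) = Σ_{j=5}^{9} C(9,j)·0.50^j·0.50^{9−j}.
= 0.246094 + 0.164062 + 0.070312 + 0.017578 + 0.001953 = 0.5000.

P = 0.5000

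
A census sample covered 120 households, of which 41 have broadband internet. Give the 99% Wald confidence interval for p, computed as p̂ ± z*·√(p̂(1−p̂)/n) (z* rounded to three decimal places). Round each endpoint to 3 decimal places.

The sample proportion is 41/120 = 0.34167.
Standard error of p̂: √(0.224931/120) = √0.001874421 = 0.043295.
For 99% confidence, z* = 2.576.
Margin = 2.576·0.043295 = 0.11153.
So the interval runs from 0.230 to 0.453.

(0.230, 0.453)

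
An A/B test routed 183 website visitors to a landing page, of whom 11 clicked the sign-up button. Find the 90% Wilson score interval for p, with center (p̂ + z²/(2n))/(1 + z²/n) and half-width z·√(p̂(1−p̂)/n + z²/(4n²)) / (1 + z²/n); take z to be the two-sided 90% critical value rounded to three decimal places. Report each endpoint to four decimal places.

(0.0371, 0.0959)

Here p̂ = 11/183 = 0.06011 and z = 1.645 (z² = 2.706025).
1 + z²/n = 1.014787.
Center = (0.06011 + 0.007394)/1.014787 = 0.06652.
Radicand: p̂(1−p̂)/n + z²/(4n²) = 0.000308722 + 0.000020201 = 0.000328923.
Half-width = z·√(radicand)/denom = 1.645·0.018136/1.014787 = 0.02940.
Interval: 0.06652 ± 0.02940 → (0.0371, 0.0959).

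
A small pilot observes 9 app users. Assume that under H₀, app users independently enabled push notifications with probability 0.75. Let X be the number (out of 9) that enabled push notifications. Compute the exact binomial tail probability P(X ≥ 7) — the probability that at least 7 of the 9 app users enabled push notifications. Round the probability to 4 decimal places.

P = 0.6007

X ~ Binomial(n=9, p=0.75).
P(X ≥ 7) = C(9,7)·0.75^7·0.25^2 + C(9,8)·0.75^8·0.25^1 + C(9,9)·0.75^9·0.25^0.
= 0.300339 + 0.225254 + 0.075085 = 0.6007.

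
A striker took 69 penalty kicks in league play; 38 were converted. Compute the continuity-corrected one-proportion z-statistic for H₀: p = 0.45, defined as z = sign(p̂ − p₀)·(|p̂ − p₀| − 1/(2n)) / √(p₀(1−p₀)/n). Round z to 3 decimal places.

z = 1.561

The sample proportion is 38/69 = 0.55072. p̂ − p₀ = 0.100725.
1/(2n) = 0.007246.
Corrected numerator: |0.100725| − 0.007246 = 0.093479.
SE₀ = √(0.45·0.55/69) = 0.059891.
z = +0.093479/0.059891 = 1.561.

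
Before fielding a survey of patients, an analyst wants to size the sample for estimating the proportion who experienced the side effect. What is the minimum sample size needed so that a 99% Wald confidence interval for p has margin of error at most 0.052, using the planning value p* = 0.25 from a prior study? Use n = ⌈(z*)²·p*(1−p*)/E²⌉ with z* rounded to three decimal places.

n = 461

For 99% confidence, z* = 2.576.
p*(1−p*) = 0.25·0.75 = 0.1875.
(z*)²·p*(1−p*)/E² = 6.635776·0.1875/0.002704 = 460.136.
Rounding up, n = 461.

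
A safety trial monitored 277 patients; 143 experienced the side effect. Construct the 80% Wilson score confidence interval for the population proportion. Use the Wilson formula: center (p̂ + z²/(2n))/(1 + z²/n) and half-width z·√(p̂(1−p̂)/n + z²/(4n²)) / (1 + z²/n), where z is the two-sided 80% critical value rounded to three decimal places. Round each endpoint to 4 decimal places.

(0.4778, 0.5545)

Here p̂ = 143/277 = 0.51625 and z = 1.282 (z² = 1.643524).
1 + z²/n = 1.005933.
Adjusted center: (0.51625 + z²/(2n))/1.005933 = 0.51615.
Radicand: p̂(1−p̂)/n + z²/(4n²) = 0.000901574 + 0.000005355 = 0.000906929.
Half-width = z·√(radicand)/denom = 1.282·0.030115/1.005933 = 0.03838.
CI: 0.51615 ± 0.03838 = (0.4778, 0.5545).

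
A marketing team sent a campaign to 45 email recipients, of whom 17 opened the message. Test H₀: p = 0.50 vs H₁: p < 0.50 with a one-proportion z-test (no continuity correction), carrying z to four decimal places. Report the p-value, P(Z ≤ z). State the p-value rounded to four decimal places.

p-value = 0.0505

The sample proportion is 17/45 = 0.37778.
SE₀ = √(0.50·0.50/45) = 0.074536.
Test statistic (full precision, shown to 4 dp): z = (17/45 − 0.50)/SE₀ ≈ -1.6398.
p-value = P(Z ≤ z) with z = -1.6398 → 0.0505.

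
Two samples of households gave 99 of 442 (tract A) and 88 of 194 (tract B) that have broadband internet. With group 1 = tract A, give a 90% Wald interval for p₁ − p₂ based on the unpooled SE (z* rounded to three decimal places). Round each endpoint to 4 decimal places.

(-0.2969, -0.1624)

p̂₁ = 0.22398, p̂₂ = 0.45361, so the observed difference is -0.22963.
SE = √(0.000393244 + 0.001277566) = √0.001670810 = 0.040876.
z* = 1.645 at the 90% level. Margin = 1.645·0.040876 = 0.06724.
So the interval runs from -0.2969 to -0.1624.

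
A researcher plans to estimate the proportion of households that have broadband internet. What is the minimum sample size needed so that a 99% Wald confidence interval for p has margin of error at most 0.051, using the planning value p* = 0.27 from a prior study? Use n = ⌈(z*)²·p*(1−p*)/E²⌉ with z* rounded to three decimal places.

z* = 2.576 at the 99% level.
p*(1−p*) = 0.27·0.73 = 0.1971.
(z*)²·p*(1−p*)/E² = 6.635776·0.1971/0.002601 = 502.849.
⌈502.849⌉ = 503.

n = 503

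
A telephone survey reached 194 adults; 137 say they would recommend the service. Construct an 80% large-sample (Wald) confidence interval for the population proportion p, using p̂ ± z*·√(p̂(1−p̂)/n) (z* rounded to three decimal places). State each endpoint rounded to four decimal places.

(0.6643, 0.7481)

p̂ = 137/194 = 0.70619.
SE(p̂) = √(0.70619·0.29381/194) = 0.032704.
The 80% critical value is z* = 1.282.
Margin of error: 1.282 × 0.032704 = 0.04193.
CI: 0.70619 ± 0.04193 = (0.6643, 0.7481).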